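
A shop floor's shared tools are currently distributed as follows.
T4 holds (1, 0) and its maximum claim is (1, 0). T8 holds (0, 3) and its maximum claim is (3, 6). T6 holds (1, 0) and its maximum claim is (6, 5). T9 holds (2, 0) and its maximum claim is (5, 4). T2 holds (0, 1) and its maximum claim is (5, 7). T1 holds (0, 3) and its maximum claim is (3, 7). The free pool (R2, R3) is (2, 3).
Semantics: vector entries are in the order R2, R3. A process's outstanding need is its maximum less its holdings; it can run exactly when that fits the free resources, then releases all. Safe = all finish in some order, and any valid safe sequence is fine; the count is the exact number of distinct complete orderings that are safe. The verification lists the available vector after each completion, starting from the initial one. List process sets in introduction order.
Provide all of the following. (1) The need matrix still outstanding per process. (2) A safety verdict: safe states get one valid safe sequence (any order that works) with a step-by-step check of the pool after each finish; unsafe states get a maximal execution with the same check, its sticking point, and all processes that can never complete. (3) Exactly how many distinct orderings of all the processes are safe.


(1) Outstanding need per process (order R2, R3):
  T4: (0, 0)
  T8: (3, 3)
  T6: (5, 5)
  T9: (3, 4)
  T2: (5, 6)
  T1: (3, 4)
(2) SAFE — a valid safe sequence is T4, T8, T9, T6, T1, T2.
Key observation: at T8 the run first touches a limit — (3, 3) against (3, 3), exact on a resource it actually requests.
Verifying each step:
  pool = (2, 3)
  T4 needs (0, 0) <= (2, 3) -> finishes; pool += (1, 0) = (3, 3)
  T8 needs (3, 3) <= (3, 3) -> finishes; pool += (0, 3) = (3, 6)
  T9 needs (3, 4) <= (3, 6) -> finishes; pool += (2, 0) = (5, 6)
  T6 needs (5, 5) <= (5, 6) -> finishes; pool += (1, 0) = (6, 6)
  T1 needs (3, 4) <= (6, 6) -> finishes; pool += (0, 3) = (6, 9)
  T2 needs (5, 6) <= (6, 9) -> finishes; pool += (0, 1) = (6, 10)
(3) The exact count: 8 of the possible complete orderings are safe sequences.


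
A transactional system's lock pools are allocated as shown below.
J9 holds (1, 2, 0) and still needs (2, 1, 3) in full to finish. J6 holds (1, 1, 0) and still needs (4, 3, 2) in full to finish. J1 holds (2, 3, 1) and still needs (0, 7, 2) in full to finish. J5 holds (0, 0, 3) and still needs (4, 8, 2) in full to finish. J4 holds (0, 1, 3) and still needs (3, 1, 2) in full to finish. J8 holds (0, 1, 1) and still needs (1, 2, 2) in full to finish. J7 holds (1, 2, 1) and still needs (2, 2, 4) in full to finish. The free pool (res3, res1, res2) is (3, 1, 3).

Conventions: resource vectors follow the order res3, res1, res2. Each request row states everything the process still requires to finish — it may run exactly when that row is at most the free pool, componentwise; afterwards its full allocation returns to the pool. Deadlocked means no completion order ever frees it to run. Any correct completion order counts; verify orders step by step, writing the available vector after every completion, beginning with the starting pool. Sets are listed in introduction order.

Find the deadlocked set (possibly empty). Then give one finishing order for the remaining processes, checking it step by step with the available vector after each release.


No process is deadlocked.
Key observation: J9 fits the free pool immediately, and its release cascades until everyone finishes.
A valid finishing order for the others: J9, J8, J4, J7, J6, J5, J1. Step-by-step check:
  pool = (3, 1, 3)
  J9: need (2, 1, 3) fits (3, 1, 3); releases (1, 2, 0), pool now (4, 3, 3)
  J8: need (1, 2, 2) fits (4, 3, 3); releases (0, 1, 1), pool now (4, 4, 4)
  J4: need (3, 1, 2) fits (4, 4, 4); releases (0, 1, 3), pool now (4, 5, 7)
  J7: need (2, 2, 4) fits (4, 5, 7); releases (1, 2, 1), pool now (5, 7, 8)
  J6: need (4, 3, 2) fits (5, 7, 8); releases (1, 1, 0), pool now (6, 8, 8)
  J5: need (4, 8, 2) fits (6, 8, 8); releases (0, 0, 3), pool now (6, 8, 11)
  J1: need (0, 7, 2) fits (6, 8, 11); releases (2, 3, 1), pool now (8, 11, 12)


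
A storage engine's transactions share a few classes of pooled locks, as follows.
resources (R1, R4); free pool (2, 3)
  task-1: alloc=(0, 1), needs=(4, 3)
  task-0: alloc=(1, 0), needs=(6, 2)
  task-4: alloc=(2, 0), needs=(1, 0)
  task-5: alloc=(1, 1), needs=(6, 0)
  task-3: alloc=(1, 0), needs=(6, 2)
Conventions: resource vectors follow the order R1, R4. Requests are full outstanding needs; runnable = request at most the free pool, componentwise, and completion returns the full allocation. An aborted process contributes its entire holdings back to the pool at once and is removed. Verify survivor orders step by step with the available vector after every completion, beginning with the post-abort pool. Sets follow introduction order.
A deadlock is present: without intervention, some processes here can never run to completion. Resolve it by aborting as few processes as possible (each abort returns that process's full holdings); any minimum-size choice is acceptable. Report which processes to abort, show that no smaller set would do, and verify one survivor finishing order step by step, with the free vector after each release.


Minimum abort set: task-0 and task-3.
Key observation: task-5 had no path to completion before; after the abort of task-0 and task-3 ((2, 0) returned), step 2 is where it fits.
No one abort is enough; case by case: task-1 alone leaves task-0 blocked (short on R1); task-0 alone leaves task-5 blocked (short on R1); task-4 alone leaves task-0 blocked (short on R1); task-5 alone leaves task-0 blocked (short on R1); task-3 alone leaves task-0 blocked (short on R1).
One survivor order: task-4, task-5, task-1. Verifying each step (post-abort pool first):
  pool = (4, 3)
  run task-4 (needs (1, 0), free (4, 3)); after release of (2, 0) the pool is (6, 3)
  run task-5 (needs (6, 0), free (6, 3)); after release of (1, 1) the pool is (7, 4)
  run task-1 (needs (4, 3), free (7, 4)); after release of (0, 1) the pool is (7, 5)


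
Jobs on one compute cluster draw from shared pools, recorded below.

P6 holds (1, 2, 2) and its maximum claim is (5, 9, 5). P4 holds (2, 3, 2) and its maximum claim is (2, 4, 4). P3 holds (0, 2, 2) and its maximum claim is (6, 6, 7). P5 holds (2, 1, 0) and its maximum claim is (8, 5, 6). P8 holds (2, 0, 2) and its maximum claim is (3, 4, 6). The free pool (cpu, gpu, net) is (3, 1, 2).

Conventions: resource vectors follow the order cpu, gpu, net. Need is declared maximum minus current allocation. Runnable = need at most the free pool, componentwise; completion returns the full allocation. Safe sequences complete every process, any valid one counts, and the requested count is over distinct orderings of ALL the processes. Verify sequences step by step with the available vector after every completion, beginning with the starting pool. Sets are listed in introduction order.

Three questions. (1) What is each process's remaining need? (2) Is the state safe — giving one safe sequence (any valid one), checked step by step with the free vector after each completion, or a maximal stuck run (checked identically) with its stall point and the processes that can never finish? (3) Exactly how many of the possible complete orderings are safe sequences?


(1) Outstanding need per process (order cpu, gpu, net):
  P6: (4, 7, 3)
  P4: (0, 1, 2)
  P3: (6, 4, 5)
  P5: (6, 4, 6)
  P8: (1, 4, 4)
(2) The state is SAFE; one workable sequence: P4, P8, P3, P5, P6.
Key observation: the first exact fit in this order is P4 — it needs (0, 1, 2) with (3, 1, 2) free, meeting a requested resource to the last unit.
Walking it through:
  pool = (3, 1, 2)
  P4: need (0, 1, 2) fits (3, 1, 2); releases (2, 3, 2), pool now (5, 4, 4)
  P8: need (1, 4, 4) fits (5, 4, 4); releases (2, 0, 2), pool now (7, 4, 6)
  P3: need (6, 4, 5) fits (7, 4, 6); releases (0, 2, 2), pool now (7, 6, 8)
  P5: need (6, 4, 6) fits (7, 6, 8); releases (2, 1, 0), pool now (9, 7, 8)
  P6: need (4, 7, 3) fits (9, 7, 8); releases (1, 2, 2), pool now (10, 9, 10)
(3) Precisely 2 of the possible complete orderings are safe sequences.


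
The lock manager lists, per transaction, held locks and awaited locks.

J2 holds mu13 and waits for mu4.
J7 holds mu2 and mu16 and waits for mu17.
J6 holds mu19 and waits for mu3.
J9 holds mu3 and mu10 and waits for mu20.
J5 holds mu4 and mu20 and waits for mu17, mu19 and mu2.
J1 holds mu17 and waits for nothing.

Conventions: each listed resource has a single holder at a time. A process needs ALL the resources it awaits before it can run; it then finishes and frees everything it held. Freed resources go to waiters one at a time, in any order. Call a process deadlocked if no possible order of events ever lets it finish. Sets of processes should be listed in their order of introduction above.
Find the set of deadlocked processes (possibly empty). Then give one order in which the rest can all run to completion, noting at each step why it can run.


The deadlocked set is J2, J6, J9 and J5.
Key observation: along J5 -> J6 -> J9 -> J5, each member waits on what the next one holds — a deadlock; J2 waits into the deadlock from upstream.
The rest can finish in the order J1, J7.
Verifying each step:
  run J1 (it waits on nothing); releases mu17
  J7: everything it awaited (mu17) is free; runs, freeing mu2 and mu16


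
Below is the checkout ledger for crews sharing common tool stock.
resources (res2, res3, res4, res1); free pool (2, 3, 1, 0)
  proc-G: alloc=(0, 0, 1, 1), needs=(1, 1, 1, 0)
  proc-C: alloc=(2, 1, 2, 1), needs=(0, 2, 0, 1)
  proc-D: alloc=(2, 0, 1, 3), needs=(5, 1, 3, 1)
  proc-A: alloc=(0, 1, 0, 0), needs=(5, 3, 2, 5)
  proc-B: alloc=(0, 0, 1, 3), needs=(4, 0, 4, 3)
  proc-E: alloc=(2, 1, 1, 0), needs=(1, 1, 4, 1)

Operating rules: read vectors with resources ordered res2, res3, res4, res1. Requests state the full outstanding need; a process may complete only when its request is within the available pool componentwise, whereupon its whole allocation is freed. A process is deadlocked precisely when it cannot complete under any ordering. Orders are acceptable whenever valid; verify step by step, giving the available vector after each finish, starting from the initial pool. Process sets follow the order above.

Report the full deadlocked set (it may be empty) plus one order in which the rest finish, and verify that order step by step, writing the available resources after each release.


No process is deadlocked.
Key observation: proc-G leads a chain of completions in which each release enables another process.
A valid finishing order for the others: proc-G, proc-C, proc-E, proc-D, proc-A, proc-B. Walking it through:
  pool = (2, 3, 1, 0)
  run proc-G (needs (1, 1, 1, 0), free (2, 3, 1, 0)); after release of (0, 0, 1, 1) the pool is (2, 3, 2, 1)
  run proc-C (needs (0, 2, 0, 1), free (2, 3, 2, 1)); after release of (2, 1, 2, 1) the pool is (4, 4, 4, 2)
  run proc-E (needs (1, 1, 4, 1), free (4, 4, 4, 2)); after release of (2, 1, 1, 0) the pool is (6, 5, 5, 2)
  run proc-D (needs (5, 1, 3, 1), free (6, 5, 5, 2)); after release of (2, 0, 1, 3) the pool is (8, 5, 6, 5)
  run proc-A (needs (5, 3, 2, 5), free (8, 5, 6, 5)); after release of (0, 1, 0, 0) the pool is (8, 6, 6, 5)
  run proc-B (needs (4, 0, 4, 3), free (8, 6, 6, 5)); after release of (0, 0, 1, 3) the pool is (8, 6, 7, 8)


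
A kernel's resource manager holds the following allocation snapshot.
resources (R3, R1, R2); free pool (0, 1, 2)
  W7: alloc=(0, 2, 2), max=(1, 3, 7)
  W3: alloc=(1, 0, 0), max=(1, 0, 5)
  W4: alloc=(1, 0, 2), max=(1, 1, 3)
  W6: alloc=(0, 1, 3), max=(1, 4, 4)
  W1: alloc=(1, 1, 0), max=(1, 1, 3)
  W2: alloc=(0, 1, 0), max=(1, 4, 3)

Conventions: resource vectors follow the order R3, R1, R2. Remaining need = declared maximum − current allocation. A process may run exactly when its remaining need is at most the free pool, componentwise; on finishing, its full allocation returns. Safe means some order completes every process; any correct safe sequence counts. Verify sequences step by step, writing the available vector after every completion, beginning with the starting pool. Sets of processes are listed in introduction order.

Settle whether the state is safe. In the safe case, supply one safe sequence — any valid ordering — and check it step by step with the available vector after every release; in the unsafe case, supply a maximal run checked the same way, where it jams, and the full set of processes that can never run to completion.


UNSAFE.
Key observation: after W4, W1 the pool peaks at (2, 2, 4), and each blocked process is short somewhere: W7 on R2; W3 on R2; W6 on R1; W2 on R1.
The run W4, W1 cannot be extended any further. Verifying each step:
  pool = (0, 1, 2)
  W4 needs (0, 1, 1) <= (0, 1, 2) -> finishes; pool += (1, 0, 2) = (1, 1, 4)
  W1 needs (0, 0, 3) <= (1, 1, 4) -> finishes; pool += (1, 1, 0) = (2, 2, 4)
  blocked: W7 wants (1, 1, 5), pool (2, 2, 4) — not enough R2
  blocked: W3 wants (0, 0, 5), pool (2, 2, 4) — not enough R2
  blocked: W6 wants (1, 3, 1), pool (2, 2, 4) — not enough R1
  blocked: W2 wants (1, 3, 3), pool (2, 2, 4) — not enough R1
Never able to finish: W7, W3, W6 and W2.


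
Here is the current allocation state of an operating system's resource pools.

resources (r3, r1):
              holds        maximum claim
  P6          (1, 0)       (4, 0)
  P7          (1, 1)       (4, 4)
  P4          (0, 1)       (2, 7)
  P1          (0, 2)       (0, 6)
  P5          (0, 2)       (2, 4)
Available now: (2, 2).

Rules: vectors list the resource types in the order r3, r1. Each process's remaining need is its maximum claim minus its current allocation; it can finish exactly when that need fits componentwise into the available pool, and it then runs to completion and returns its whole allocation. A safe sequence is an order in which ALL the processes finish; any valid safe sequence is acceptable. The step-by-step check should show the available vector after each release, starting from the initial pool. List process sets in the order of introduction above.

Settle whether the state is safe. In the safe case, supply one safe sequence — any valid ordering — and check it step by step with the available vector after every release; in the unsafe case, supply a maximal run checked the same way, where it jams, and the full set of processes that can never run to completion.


UNSAFE — no complete ordering exists.
Key observation: no order helps: past P5, P1, P4, the free pool tops out at (2, 7), below what each blocked process needs in r3.
Going as far as possible: P5, P1, P4; after that, nothing fits. Verifying each step:
  pool = (2, 2)
  P5: need (2, 2) fits (2, 2); releases (0, 2), pool now (2, 4)
  P1: need (0, 4) fits (2, 4); releases (0, 2), pool now (2, 6)
  P4: need (2, 6) fits (2, 6); releases (0, 1), pool now (2, 7)
  P6 still needs (3, 0) but only (2, 7) is free — short on r3
  P7 still needs (3, 3) but only (2, 7) is free — short on r3
Never able to finish: P6 and P7.


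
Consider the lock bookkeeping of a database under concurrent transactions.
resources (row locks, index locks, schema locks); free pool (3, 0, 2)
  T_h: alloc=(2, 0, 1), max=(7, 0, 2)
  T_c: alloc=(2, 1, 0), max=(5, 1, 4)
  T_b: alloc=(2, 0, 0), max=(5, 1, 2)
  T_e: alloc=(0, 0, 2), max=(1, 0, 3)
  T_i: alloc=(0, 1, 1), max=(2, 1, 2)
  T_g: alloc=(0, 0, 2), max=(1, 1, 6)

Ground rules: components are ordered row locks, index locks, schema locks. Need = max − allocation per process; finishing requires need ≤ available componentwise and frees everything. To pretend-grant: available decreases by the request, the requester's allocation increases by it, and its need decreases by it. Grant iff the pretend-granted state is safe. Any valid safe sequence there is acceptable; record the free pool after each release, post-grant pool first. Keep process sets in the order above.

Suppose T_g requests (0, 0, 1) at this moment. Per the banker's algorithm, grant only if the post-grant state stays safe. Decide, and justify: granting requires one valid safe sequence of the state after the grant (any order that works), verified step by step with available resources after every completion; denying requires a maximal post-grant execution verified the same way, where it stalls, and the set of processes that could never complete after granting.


GRANT: granting preserves safety; a valid post-grant sequence is T_i, T_e, T_g, T_b, T_h, T_c.
Key observation: (3, 0, 1) free after granting still covers T_i first, and each release covers the next.
Step-by-step check of the post-grant state:
  pool = (3, 0, 1)
  T_i needs (2, 0, 1) <= (3, 0, 1) -> finishes; pool += (0, 1, 1) = (3, 1, 2)
  T_e needs (1, 0, 1) <= (3, 1, 2) -> finishes; pool += (0, 0, 2) = (3, 1, 4)
  T_g needs (1, 1, 3) <= (3, 1, 4) -> finishes; pool += (0, 0, 3) = (3, 1, 7)
  T_b needs (3, 1, 2) <= (3, 1, 7) -> finishes; pool += (2, 0, 0) = (5, 1, 7)
  T_h needs (5, 0, 1) <= (5, 1, 7) -> finishes; pool += (2, 0, 1) = (7, 1, 8)
  T_c needs (3, 0, 4) <= (7, 1, 8) -> finishes; pool += (2, 1, 0) = (9, 2, 8)


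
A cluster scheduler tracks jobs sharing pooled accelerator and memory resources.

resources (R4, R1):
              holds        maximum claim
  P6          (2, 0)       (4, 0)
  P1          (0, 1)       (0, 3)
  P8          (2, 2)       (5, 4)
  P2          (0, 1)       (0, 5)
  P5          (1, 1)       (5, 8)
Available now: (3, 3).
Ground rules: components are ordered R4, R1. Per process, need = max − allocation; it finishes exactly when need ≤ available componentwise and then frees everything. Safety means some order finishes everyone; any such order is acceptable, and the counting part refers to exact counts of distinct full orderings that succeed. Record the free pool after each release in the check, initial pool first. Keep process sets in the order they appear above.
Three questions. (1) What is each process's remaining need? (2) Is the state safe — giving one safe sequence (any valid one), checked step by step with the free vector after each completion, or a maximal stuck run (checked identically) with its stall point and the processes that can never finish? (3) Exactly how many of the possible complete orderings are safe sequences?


(1) Outstanding need per process (order R4, R1):
  P6: (2, 0)
  P1: (0, 2)
  P8: (3, 2)
  P2: (0, 4)
  P5: (4, 7)
(2) SAFE — a valid safe sequence is P1, P2, P6, P8, P5.
Key observation: the order's first zero-slack moment is P2 ((0, 4) needed, (3, 4) free — a requested resource with nothing to spare).
Verifying each step:
  pool = (3, 3)
  run P1 (needs (0, 2), free (3, 3)); after release of (0, 1) the pool is (3, 4)
  run P2 (needs (0, 4), free (3, 4)); after release of (0, 1) the pool is (3, 5)
  run P6 (needs (2, 0), free (3, 5)); after release of (2, 0) the pool is (5, 5)
  run P8 (needs (3, 2), free (5, 5)); after release of (2, 2) the pool is (7, 7)
  run P5 (needs (4, 7), free (7, 7)); after release of (1, 1) the pool is (8, 8)
(3) Precisely 20 of the possible complete orderings are safe sequences.


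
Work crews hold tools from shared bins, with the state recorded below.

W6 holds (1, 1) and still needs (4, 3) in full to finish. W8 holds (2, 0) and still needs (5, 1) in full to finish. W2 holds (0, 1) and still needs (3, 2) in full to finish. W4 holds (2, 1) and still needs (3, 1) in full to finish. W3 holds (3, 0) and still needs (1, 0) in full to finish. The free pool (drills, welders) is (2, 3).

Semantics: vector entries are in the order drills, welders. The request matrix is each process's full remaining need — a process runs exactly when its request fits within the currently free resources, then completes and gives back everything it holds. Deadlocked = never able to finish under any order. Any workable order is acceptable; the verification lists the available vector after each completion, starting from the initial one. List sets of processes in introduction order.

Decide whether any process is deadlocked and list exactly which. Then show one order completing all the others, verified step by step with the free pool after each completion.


No process is deadlocked.
Key observation: there is always a runnable process — W3 first — so the state unwinds completely.
One completion order for the rest: W3, W6, W8, W2, W4. Verifying each step:
  pool = (2, 3)
  W3: need (1, 0) fits (2, 3); releases (3, 0), pool now (5, 3)
  W6: need (4, 3) fits (5, 3); releases (1, 1), pool now (6, 4)
  W8: need (5, 1) fits (6, 4); releases (2, 0), pool now (8, 4)
  W2: need (3, 2) fits (8, 4); releases (0, 1), pool now (8, 5)
  W4: need (3, 1) fits (8, 5); releases (2, 1), pool now (10, 6)


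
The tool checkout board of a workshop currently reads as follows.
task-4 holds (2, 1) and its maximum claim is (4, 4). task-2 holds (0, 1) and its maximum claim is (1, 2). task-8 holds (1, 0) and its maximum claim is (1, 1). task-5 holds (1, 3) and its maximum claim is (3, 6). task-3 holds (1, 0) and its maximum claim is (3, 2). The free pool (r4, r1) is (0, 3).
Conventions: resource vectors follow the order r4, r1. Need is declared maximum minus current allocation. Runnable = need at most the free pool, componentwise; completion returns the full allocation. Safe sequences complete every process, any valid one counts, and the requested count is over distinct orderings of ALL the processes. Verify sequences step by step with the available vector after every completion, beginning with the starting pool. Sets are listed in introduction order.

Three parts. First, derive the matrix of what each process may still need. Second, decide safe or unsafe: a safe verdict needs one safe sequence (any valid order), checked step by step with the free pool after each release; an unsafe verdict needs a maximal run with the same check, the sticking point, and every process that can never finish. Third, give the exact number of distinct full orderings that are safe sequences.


(1) Outstanding need per process (order r4, r1):
  task-4: (2, 3)
  task-2: (1, 1)
  task-8: (0, 1)
  task-5: (2, 3)
  task-3: (2, 2)
(2) UNSAFE — no complete ordering exists.
Key observation: after task-8, task-2 complete, (1, 4) is the best the pool ever gets, yet each leftover process wants more r4.
Going as far as possible: task-8, task-2; after that, nothing fits. Check, step by step:
  pool = (0, 3)
  task-8 needs (0, 1) <= (0, 3) -> finishes; pool += (1, 0) = (1, 3)
  task-2 needs (1, 1) <= (1, 3) -> finishes; pool += (0, 1) = (1, 4)
  task-4 still needs (2, 3) but only (1, 4) is free — short on r4
  task-5 still needs (2, 3) but only (1, 4) is free — short on r4
  task-3 still needs (2, 2) but only (1, 4) is free — short on r4
Permanently blocked: task-4, task-5 and task-3.
(3) The exact count: 0 of the possible complete orderings are safe sequences.


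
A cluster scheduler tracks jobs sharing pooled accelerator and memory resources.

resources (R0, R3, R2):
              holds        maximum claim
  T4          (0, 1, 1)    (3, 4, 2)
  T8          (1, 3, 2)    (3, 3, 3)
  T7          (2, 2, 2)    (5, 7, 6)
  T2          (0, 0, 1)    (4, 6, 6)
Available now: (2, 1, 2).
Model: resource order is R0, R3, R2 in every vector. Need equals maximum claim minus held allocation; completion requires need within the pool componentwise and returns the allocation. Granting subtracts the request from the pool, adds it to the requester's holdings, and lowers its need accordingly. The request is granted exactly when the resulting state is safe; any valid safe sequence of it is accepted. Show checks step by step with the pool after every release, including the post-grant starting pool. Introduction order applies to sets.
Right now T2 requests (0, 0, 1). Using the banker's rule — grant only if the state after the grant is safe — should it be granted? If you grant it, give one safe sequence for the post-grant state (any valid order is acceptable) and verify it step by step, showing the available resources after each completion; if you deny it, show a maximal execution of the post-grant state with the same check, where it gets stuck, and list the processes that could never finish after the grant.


GRANT. The post-grant state is safe; one safe sequence: T8, T4, T7, T2.
Key observation: after the grant the pool drops to (2, 1, 1), which still lets T8 finish first and unwind the rest.
Step-by-step check of the post-grant state:
  pool = (2, 1, 1)
  T8 needs (2, 0, 1) <= (2, 1, 1) -> finishes; pool += (1, 3, 2) = (3, 4, 3)
  T4 needs (3, 3, 1) <= (3, 4, 3) -> finishes; pool += (0, 1, 1) = (3, 5, 4)
  T7 needs (3, 5, 4) <= (3, 5, 4) -> finishes; pool += (2, 2, 2) = (5, 7, 6)
  T2 needs (4, 6, 4) <= (5, 7, 6) -> finishes; pool += (0, 0, 2) = (5, 7, 8)


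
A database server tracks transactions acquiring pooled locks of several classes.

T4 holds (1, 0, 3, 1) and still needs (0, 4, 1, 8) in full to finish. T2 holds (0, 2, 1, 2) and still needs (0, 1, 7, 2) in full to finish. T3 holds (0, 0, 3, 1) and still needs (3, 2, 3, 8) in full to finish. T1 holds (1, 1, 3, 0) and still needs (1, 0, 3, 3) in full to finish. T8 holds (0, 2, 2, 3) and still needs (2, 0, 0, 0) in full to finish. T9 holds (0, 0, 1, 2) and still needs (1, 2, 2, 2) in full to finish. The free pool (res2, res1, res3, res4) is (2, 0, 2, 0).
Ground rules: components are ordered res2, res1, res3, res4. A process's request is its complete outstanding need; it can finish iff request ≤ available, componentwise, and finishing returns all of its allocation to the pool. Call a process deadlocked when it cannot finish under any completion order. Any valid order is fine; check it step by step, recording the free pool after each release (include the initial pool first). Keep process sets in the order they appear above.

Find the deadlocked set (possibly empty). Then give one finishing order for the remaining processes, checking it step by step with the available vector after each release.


The deadlocked set is T4 and T3.
Key observation: even finishing T8, T1, T2, T9 leaves just (3, 5, 9, 7) free — too little res4 for any of the remaining processes.
The rest can finish in the order T8, T1, T2, T9. Check, step by step:
  pool = (2, 0, 2, 0)
  T8 needs (2, 0, 0, 0) <= (2, 0, 2, 0) -> finishes; pool += (0, 2, 2, 3) = (2, 2, 4, 3)
  T1 needs (1, 0, 3, 3) <= (2, 2, 4, 3) -> finishes; pool += (1, 1, 3, 0) = (3, 3, 7, 3)
  T2 needs (0, 1, 7, 2) <= (3, 3, 7, 3) -> finishes; pool += (0, 2, 1, 2) = (3, 5, 8, 5)
  T9 needs (1, 2, 2, 2) <= (3, 5, 8, 5) -> finishes; pool += (0, 0, 1, 2) = (3, 5, 9, 7)
The blocked processes can never fit:
  blocked: T4 wants (0, 4, 1, 8), pool (3, 5, 9, 7) — not enough res4
  blocked: T3 wants (3, 2, 3, 8), pool (3, 5, 9, 7) — not enough res4


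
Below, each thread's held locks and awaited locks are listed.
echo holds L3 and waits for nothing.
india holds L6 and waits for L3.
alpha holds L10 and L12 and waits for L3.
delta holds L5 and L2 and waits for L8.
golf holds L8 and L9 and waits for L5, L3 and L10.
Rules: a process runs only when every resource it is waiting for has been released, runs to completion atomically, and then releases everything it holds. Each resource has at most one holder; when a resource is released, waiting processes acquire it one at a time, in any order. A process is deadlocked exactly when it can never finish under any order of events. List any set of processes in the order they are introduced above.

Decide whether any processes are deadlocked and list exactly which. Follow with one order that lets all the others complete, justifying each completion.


Deadlocked: delta and golf.
Key observation: delta -> golf -> delta is a circular wait — nothing in it can go first; no other process is dragged down with it.
A valid finishing order for the others: echo, alpha, india.
Step-by-step check:
  echo waits on nothing -> runs at once and releases L3
  alpha waits on L3 — all released -> runs and releases L10 and L12
  india waits on L3 — all released -> runs and releases L6


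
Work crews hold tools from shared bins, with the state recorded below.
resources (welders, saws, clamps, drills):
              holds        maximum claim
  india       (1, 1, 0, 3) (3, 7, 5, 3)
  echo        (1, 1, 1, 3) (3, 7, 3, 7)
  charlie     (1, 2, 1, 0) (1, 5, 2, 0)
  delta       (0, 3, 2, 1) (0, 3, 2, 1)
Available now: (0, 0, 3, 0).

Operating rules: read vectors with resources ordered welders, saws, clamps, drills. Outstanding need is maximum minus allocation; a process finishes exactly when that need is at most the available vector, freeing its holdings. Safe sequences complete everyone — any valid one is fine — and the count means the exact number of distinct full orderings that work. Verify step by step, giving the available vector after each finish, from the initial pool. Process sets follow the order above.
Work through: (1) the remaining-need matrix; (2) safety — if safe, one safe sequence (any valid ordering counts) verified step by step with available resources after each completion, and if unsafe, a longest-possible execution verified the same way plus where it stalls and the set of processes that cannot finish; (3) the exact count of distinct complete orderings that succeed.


(1) Remaining need (order welders, saws, clamps, drills):
  india: (2, 6, 5, 0)
  echo: (2, 6, 2, 4)
  charlie: (0, 3, 1, 0)
  delta: (0, 0, 0, 0)
(2) UNSAFE.
Key observation: delta, charlie can finish, but then (1, 5, 6, 1) is all there is, and the blocked group's welders demands exceed it.
A maximal execution: delta, charlie — then nothing else fits. Verifying each step:
  pool = (0, 0, 3, 0)
  delta needs (0, 0, 0, 0) <= (0, 0, 3, 0) -> finishes; pool += (0, 3, 2, 1) = (0, 3, 5, 1)
  charlie needs (0, 3, 1, 0) <= (0, 3, 5, 1) -> finishes; pool += (1, 2, 1, 0) = (1, 5, 6, 1)
  india still needs (2, 6, 5, 0) but only (1, 5, 6, 1) is free — short on welders and saws
  echo still needs (2, 6, 2, 4) but only (1, 5, 6, 1) is free — short on welders, saws and drills
Permanently blocked: india and echo.
(3) The exact count: 0 of the possible complete orderings are safe sequences.


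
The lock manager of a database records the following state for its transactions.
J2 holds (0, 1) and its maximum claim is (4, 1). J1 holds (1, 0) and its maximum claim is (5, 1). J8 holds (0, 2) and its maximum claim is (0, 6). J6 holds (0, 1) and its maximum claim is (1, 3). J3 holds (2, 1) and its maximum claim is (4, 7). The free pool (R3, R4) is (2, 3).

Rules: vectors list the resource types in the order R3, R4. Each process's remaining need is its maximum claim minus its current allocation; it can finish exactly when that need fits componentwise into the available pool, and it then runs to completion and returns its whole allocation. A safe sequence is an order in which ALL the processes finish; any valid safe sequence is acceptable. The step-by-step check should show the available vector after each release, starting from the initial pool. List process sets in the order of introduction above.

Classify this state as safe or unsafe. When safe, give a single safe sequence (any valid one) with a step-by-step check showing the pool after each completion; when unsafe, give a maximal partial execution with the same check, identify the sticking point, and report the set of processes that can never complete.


SAFE — a valid safe sequence is J6, J8, J3, J1, J2.
Key observation: reading the order forward, J8 is the first process whose need (0, 4) meets the free pool (2, 4) exactly on a resource it requests.
Check, step by step:
  pool = (2, 3)
  run J6 (needs (1, 2), free (2, 3)); after release of (0, 1) the pool is (2, 4)
  run J8 (needs (0, 4), free (2, 4)); after release of (0, 2) the pool is (2, 6)
  run J3 (needs (2, 6), free (2, 6)); after release of (2, 1) the pool is (4, 7)
  run J1 (needs (4, 1), free (4, 7)); after release of (1, 0) the pool is (5, 7)
  run J2 (needs (4, 0), free (5, 7)); after release of (0, 1) the pool is (5, 8)


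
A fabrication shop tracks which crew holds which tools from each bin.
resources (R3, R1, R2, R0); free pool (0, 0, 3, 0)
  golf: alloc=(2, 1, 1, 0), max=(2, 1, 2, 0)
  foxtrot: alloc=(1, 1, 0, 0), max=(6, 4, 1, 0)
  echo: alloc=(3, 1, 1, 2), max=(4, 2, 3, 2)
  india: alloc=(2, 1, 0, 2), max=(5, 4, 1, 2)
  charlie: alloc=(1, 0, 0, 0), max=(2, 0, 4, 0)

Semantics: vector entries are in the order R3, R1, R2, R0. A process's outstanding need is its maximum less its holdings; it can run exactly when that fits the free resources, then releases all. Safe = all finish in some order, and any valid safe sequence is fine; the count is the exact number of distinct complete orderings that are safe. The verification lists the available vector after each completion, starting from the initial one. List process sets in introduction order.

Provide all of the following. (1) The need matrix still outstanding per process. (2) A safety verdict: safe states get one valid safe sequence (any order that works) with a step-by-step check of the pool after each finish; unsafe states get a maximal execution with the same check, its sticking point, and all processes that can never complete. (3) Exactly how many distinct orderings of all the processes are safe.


(1) Remaining need (order R3, R1, R2, R0):
  golf: (0, 0, 1, 0)
  foxtrot: (5, 3, 1, 0)
  echo: (1, 1, 2, 0)
  india: (3, 3, 1, 0)
  charlie: (1, 0, 4, 0)
(2) UNSAFE.
Key observation: once golf, charlie, echo finish, the pool peaks at (6, 2, 5, 2) — and every remaining process still needs more R1 than that.
The run golf, charlie, echo cannot be extended any further. Step-by-step check:
  pool = (0, 0, 3, 0)
  run golf (needs (0, 0, 1, 0), free (0, 0, 3, 0)); after release of (2, 1, 1, 0) the pool is (2, 1, 4, 0)
  run charlie (needs (1, 0, 4, 0), free (2, 1, 4, 0)); after release of (1, 0, 0, 0) the pool is (3, 1, 4, 0)
  run echo (needs (1, 1, 2, 0), free (3, 1, 4, 0)); after release of (3, 1, 1, 2) the pool is (6, 2, 5, 2)
  blocked: foxtrot wants (5, 3, 1, 0), pool (6, 2, 5, 2) — not enough R1
  blocked: india wants (3, 3, 1, 0), pool (6, 2, 5, 2) — not enough R1
Never able to finish: foxtrot and india.
(3) Precisely 0 of the possible complete orderings are safe sequences.


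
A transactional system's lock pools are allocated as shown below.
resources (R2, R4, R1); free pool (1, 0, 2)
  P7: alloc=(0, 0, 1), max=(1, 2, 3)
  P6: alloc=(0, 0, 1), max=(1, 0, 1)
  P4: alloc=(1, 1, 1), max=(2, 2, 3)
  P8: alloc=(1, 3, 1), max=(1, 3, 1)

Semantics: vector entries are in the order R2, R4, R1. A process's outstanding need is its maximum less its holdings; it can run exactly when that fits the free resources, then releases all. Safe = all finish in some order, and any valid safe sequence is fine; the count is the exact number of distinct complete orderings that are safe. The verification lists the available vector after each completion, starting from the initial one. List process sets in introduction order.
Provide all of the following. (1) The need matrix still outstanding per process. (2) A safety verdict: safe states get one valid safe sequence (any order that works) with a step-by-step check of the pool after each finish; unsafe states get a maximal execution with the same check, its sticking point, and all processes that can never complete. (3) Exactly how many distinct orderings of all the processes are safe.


(1) Outstanding need per process (order R2, R4, R1):
  P7: (1, 2, 2)
  P6: (1, 0, 0)
  P4: (1, 1, 2)
  P8: (0, 0, 0)
(2) SAFE — a valid safe sequence is P8, P6, P7, P4.
Key observation: no step in this order meets a requested resource exactly; the smallest headroom is 1, first reached at P6 (need (1, 0, 0), pool (2, 3, 3)).
Verifying each step:
  pool = (1, 0, 2)
  run P8 (needs (0, 0, 0), free (1, 0, 2)); after release of (1, 3, 1) the pool is (2, 3, 3)
  run P6 (needs (1, 0, 0), free (2, 3, 3)); after release of (0, 0, 1) the pool is (2, 3, 4)
  run P7 (needs (1, 2, 2), free (2, 3, 4)); after release of (0, 0, 1) the pool is (2, 3, 5)
  run P4 (needs (1, 1, 2), free (2, 3, 5)); after release of (1, 1, 1) the pool is (3, 4, 6)
(3) Exactly 8 of the possible complete orderings are safe sequences.


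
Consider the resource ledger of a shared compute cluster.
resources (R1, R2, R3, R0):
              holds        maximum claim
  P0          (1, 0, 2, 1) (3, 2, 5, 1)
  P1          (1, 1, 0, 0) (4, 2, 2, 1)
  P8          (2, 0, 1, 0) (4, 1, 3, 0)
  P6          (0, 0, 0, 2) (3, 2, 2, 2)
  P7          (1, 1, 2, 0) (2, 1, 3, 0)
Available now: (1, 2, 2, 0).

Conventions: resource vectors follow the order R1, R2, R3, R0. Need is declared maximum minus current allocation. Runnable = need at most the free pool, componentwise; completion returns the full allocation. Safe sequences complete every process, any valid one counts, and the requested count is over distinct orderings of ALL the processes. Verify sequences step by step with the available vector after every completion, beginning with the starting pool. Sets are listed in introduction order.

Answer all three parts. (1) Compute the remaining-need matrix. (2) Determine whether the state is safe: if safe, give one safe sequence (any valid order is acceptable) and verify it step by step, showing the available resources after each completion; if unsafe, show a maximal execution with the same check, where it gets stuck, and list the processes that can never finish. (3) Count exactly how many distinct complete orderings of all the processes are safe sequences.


(1) Remaining need (order R1, R2, R3, R0):
  P0: (2, 2, 3, 0)
  P1: (3, 1, 2, 1)
  P8: (2, 1, 2, 0)
  P6: (3, 2, 2, 0)
  P7: (1, 0, 1, 0)
(2) SAFE, for example via the order P7, P0, P6, P8, P1.
Key observation: at P7 the run first touches a limit — (1, 0, 1, 0) against (1, 2, 2, 0), exact on a resource it actually requests.
Walking it through:
  pool = (1, 2, 2, 0)
  P7 needs (1, 0, 1, 0) <= (1, 2, 2, 0) -> finishes; pool += (1, 1, 2, 0) = (2, 3, 4, 0)
  P0 needs (2, 2, 3, 0) <= (2, 3, 4, 0) -> finishes; pool += (1, 0, 2, 1) = (3, 3, 6, 1)
  P6 needs (3, 2, 2, 0) <= (3, 3, 6, 1) -> finishes; pool += (0, 0, 0, 2) = (3, 3, 6, 3)
  P8 needs (2, 1, 2, 0) <= (3, 3, 6, 3) -> finishes; pool += (2, 0, 1, 0) = (5, 3, 7, 3)
  P1 needs (3, 1, 2, 1) <= (5, 3, 7, 3) -> finishes; pool += (1, 1, 0, 0) = (6, 4, 7, 3)
(3) Exactly 10 of the possible complete orderings are safe sequences.


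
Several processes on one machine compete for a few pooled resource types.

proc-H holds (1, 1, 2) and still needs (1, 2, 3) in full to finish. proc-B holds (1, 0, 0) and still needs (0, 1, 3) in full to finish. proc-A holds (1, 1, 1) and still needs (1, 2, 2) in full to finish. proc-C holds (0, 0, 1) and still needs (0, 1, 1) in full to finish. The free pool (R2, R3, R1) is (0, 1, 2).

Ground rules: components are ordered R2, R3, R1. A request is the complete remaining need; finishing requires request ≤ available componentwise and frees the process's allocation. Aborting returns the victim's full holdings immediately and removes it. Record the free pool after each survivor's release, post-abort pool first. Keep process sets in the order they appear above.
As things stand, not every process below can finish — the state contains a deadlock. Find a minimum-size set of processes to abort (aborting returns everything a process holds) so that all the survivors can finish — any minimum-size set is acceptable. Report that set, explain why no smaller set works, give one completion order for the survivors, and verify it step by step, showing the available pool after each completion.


Abort proc-A.
Key observation: proc-H had no path to completion before; after the abort of proc-A ((1, 1, 1) returned), step 2 is where it fits.
Minimality: the empty abort set fails — the state is deadlocked as it stands.
Survivors finish in the order: proc-B, proc-H, proc-C. Check, step by step (pool after the aborts first):
  pool = (1, 2, 3)
  proc-B: need (0, 1, 3) fits (1, 2, 3); releases (1, 0, 0), pool now (2, 2, 3)
  proc-H: need (1, 2, 3) fits (2, 2, 3); releases (1, 1, 2), pool now (3, 3, 5)
  proc-C: need (0, 1, 1) fits (3, 3, 5); releases (0, 0, 1), pool now (3, 3, 6)


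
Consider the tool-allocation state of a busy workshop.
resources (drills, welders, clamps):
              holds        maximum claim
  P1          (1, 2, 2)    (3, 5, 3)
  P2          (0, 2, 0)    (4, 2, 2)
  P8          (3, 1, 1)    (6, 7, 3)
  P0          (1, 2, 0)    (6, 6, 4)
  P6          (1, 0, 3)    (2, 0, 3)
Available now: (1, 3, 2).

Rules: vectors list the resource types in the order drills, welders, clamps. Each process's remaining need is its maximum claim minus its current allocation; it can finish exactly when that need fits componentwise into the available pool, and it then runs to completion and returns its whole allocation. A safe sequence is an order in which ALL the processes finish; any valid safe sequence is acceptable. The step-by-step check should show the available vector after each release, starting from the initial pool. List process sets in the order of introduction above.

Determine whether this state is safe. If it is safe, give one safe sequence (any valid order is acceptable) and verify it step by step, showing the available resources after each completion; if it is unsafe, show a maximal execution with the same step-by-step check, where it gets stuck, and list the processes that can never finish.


UNSAFE.
Key observation: after P6, P1 the pool peaks at (3, 5, 7), and each blocked process is short somewhere: P2 on drills; P8 on welders; P0 on drills.
The run P6, P1 cannot be extended any further. Step-by-step check:
  pool = (1, 3, 2)
  run P6 (needs (1, 0, 0), free (1, 3, 2)); after release of (1, 0, 3) the pool is (2, 3, 5)
  run P1 (needs (2, 3, 1), free (2, 3, 5)); after release of (1, 2, 2) the pool is (3, 5, 7)
  P2 cannot run: need (4, 0, 2) vs free (3, 5, 7) (insufficient drills)
  P8 cannot run: need (3, 6, 2) vs free (3, 5, 7) (insufficient welders)
  P0 cannot run: need (5, 4, 4) vs free (3, 5, 7) (insufficient drills)
Processes that can never finish: P2, P8 and P0.
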